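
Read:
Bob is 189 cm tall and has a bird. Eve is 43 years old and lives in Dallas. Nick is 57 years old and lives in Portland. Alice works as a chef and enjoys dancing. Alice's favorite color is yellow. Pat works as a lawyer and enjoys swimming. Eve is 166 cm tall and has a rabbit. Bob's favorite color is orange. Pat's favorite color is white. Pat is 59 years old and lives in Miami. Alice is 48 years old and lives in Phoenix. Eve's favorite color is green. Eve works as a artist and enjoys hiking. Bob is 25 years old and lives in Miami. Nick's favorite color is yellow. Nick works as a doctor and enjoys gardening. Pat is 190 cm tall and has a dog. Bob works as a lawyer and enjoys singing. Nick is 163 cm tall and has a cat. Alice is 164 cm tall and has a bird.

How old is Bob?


Bob is 25 years old

25


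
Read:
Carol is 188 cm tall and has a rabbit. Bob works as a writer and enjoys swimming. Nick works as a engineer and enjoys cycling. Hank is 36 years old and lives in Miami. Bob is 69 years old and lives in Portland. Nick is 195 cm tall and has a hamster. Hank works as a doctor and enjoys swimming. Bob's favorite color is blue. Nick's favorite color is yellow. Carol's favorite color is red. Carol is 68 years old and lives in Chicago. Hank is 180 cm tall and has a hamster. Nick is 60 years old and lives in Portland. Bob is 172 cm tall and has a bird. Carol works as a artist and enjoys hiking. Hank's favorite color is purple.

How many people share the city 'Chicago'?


Count: 1

1


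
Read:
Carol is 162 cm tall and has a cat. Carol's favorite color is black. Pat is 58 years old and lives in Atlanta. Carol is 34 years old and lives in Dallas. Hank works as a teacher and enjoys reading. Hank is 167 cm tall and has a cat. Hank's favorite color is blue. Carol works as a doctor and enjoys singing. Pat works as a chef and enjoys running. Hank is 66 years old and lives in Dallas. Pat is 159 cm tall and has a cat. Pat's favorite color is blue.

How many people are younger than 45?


Filter: 1

1


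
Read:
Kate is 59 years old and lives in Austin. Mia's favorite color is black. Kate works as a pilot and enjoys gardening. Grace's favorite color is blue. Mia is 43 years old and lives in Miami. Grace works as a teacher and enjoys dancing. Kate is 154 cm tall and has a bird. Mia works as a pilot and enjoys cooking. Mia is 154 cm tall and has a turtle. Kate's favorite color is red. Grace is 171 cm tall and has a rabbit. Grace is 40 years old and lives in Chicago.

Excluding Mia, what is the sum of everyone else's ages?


Sum (excluding Mia): 99

99


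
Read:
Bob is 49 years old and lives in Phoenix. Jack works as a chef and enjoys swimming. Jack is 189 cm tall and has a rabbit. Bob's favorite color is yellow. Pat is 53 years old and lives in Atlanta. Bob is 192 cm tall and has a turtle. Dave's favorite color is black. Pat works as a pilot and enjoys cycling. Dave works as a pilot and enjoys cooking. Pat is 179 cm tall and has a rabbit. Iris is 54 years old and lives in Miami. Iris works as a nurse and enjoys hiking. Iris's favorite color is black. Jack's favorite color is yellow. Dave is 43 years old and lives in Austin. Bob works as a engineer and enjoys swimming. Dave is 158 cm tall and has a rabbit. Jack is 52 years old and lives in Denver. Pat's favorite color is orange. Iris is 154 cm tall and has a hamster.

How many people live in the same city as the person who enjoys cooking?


Person with hobby cooking is Dave, city Austin. Count = 1

1


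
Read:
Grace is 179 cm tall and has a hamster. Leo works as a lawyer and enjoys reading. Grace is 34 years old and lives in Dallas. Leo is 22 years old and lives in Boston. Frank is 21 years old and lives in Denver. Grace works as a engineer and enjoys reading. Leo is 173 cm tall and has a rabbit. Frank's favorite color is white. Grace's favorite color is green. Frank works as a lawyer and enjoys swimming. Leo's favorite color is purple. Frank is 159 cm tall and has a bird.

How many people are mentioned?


People: Frank, Grace, Leo. Count = 3

3


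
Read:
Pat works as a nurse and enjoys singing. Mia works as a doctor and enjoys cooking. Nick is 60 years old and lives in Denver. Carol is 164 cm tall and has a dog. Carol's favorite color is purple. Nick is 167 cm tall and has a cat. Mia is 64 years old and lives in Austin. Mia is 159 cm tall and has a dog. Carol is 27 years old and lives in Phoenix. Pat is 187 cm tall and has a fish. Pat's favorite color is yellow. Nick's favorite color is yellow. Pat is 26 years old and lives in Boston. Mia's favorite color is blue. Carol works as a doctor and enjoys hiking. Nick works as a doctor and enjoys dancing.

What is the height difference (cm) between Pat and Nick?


|187 - 167| = 20

20


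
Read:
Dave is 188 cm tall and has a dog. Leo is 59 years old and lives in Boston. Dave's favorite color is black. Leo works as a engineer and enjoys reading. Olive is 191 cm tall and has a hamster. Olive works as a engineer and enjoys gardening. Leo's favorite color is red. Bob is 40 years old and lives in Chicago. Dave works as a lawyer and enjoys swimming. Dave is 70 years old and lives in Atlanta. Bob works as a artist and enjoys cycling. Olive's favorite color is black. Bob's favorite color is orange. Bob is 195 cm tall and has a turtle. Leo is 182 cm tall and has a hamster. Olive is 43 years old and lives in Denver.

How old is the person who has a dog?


Person with dog is Dave, age 70

70


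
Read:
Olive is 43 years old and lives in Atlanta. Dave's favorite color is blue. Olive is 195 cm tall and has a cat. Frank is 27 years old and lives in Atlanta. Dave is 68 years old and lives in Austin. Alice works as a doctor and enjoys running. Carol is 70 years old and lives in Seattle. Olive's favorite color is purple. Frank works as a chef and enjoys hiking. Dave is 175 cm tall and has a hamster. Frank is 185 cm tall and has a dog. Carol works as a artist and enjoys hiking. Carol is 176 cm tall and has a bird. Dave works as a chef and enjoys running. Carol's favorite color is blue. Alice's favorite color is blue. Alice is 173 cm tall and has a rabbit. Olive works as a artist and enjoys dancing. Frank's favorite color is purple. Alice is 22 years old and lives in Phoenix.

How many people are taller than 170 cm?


Taller than 170: 5

5


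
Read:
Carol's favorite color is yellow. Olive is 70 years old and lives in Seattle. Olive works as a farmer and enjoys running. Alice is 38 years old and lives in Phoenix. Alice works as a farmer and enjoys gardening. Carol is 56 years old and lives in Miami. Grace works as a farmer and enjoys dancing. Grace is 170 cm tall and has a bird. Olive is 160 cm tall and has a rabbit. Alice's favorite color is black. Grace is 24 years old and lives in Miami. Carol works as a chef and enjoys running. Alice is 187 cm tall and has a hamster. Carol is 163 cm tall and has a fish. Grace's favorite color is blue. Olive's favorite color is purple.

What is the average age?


Sum=188, n=4, avg=47

47


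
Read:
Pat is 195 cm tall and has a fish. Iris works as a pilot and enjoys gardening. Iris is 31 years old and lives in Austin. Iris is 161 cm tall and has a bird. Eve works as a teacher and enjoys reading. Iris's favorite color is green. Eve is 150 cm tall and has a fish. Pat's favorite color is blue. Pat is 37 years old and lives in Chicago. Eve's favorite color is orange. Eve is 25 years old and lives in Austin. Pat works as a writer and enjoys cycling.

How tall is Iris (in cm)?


Iris is 161 cm tall

161


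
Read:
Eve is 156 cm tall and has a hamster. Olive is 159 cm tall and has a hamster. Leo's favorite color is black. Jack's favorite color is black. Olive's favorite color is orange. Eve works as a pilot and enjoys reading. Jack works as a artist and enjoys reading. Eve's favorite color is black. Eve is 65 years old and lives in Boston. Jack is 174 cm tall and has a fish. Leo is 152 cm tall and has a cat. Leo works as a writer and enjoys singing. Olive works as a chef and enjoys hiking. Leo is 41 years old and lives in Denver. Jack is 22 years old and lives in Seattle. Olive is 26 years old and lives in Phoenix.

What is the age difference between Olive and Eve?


|26 - 65| = 39

39


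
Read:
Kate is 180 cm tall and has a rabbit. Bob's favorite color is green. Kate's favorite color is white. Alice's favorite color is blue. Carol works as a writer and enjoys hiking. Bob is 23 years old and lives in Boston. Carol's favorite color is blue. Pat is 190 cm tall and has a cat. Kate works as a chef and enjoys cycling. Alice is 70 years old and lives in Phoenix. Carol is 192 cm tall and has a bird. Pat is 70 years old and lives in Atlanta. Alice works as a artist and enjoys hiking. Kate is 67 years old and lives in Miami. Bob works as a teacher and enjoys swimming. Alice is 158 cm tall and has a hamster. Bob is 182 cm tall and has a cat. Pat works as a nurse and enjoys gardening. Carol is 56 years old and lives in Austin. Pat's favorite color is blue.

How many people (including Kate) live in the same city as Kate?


Kate lives in Miami. Count = 1

1


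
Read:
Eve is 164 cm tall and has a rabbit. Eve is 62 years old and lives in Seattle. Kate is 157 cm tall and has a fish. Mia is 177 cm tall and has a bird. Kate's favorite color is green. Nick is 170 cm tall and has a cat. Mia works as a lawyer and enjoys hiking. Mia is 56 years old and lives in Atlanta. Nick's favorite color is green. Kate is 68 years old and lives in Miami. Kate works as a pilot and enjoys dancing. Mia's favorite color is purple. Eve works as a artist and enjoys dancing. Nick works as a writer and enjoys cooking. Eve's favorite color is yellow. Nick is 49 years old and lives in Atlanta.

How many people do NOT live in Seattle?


Not in Seattle: 3

3


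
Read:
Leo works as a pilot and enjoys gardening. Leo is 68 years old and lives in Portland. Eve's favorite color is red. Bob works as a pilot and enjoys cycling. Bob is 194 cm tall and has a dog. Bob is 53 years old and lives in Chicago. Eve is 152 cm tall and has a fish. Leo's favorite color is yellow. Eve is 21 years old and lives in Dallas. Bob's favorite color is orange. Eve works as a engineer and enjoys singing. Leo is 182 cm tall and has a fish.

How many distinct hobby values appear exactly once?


Unique hobby values: 3

3


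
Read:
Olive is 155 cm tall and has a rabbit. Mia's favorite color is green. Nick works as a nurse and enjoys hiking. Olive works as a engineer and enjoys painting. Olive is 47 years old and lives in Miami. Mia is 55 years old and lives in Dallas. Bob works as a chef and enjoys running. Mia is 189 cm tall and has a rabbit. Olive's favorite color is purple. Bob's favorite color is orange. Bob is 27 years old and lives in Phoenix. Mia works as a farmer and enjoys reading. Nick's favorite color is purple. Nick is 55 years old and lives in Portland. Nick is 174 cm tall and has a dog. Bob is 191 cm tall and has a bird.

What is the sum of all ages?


55+27+55+47 = 184

184


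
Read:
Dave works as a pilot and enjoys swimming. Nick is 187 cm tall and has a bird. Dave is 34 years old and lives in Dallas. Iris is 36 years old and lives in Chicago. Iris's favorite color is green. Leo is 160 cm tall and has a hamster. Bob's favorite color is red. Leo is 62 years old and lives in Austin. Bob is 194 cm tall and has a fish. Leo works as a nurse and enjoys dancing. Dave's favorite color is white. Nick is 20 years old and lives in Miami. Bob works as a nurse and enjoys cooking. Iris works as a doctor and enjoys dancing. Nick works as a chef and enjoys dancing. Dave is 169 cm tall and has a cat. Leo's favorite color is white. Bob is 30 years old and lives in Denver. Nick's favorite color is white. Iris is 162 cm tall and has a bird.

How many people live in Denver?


Count in Denver: 1

1


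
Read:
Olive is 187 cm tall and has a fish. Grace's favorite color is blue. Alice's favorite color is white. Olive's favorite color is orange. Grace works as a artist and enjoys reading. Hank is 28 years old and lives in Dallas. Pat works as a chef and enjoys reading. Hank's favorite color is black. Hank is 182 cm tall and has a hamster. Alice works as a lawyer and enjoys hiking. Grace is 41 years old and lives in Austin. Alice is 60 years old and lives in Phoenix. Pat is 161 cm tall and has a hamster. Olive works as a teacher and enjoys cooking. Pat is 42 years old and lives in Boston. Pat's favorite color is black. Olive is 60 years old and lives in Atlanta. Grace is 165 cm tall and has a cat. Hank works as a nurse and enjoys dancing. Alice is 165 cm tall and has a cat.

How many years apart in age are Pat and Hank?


42 vs 28, diff = 14

14


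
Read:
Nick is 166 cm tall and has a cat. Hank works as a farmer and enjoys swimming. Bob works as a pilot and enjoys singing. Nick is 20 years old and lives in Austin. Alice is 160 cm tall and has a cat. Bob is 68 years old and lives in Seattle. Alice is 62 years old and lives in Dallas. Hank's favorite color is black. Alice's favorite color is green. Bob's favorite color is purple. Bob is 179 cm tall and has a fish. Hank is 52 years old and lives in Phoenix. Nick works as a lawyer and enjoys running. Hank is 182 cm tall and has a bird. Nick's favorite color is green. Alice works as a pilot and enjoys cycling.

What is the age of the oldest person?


Oldest: Bob at 68

68


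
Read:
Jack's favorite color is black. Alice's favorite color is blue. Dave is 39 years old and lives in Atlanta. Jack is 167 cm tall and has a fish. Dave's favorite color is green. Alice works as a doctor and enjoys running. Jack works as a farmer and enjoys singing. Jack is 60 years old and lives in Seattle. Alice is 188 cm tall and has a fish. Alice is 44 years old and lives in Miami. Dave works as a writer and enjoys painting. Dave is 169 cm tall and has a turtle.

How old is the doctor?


The doctor is Alice, age 44

44


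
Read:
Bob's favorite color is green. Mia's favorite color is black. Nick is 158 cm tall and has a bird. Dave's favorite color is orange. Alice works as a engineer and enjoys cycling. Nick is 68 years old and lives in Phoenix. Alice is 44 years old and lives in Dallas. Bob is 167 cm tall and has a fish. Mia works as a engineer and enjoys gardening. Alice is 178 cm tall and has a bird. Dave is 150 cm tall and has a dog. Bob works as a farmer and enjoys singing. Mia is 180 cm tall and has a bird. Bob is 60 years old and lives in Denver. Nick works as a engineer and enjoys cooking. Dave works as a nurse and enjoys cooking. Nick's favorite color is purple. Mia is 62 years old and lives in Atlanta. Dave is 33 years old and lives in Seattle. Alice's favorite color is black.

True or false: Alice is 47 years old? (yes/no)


Alice is actually 44. no

no


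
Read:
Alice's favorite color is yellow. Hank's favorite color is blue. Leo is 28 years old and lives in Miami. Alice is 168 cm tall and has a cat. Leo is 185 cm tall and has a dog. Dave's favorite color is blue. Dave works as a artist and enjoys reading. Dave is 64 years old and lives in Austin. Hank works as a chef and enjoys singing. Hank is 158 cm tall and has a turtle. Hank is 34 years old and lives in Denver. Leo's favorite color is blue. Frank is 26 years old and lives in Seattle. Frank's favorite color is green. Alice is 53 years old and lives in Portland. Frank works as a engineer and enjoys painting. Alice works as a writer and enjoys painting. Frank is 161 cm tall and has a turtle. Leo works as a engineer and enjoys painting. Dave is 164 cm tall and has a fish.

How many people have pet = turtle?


Count: 2

2


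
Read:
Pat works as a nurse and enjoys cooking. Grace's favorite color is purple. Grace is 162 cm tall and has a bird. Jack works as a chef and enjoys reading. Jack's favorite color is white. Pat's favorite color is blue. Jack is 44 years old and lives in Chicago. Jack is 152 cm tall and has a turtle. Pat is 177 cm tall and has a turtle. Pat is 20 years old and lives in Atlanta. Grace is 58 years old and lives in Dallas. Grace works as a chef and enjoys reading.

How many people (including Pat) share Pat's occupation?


Pat is a nurse. Count = 1

1


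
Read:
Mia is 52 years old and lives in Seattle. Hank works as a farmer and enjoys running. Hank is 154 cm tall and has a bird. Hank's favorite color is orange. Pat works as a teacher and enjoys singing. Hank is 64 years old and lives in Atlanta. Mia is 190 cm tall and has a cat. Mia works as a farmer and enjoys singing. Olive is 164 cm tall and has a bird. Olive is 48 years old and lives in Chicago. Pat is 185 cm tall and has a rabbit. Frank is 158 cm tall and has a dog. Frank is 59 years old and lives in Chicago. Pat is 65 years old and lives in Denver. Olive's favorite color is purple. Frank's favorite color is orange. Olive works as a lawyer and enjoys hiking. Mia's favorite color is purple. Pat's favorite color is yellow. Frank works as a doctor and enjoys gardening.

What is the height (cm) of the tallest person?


Tallest: Mia at 190 cm

190


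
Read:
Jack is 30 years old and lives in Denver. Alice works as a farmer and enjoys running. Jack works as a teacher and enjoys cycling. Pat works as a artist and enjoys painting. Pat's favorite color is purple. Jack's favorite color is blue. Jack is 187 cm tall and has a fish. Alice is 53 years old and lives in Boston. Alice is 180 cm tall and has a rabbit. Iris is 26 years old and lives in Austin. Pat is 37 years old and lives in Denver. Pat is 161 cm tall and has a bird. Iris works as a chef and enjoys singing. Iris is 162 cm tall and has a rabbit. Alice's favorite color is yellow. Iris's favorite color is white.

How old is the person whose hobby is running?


Person with hobby=running is Alice, age 53

53


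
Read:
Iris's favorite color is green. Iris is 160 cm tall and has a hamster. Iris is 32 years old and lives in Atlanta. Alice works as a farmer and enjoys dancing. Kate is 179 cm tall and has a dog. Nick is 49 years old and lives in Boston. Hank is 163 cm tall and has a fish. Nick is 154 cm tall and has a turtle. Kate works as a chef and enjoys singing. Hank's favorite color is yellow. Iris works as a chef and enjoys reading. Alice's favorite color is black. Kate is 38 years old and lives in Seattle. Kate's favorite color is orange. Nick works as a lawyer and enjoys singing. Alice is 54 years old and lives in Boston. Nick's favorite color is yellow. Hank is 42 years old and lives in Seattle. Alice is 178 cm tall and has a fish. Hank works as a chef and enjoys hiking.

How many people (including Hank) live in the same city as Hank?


Hank lives in Seattle. Count = 2

2


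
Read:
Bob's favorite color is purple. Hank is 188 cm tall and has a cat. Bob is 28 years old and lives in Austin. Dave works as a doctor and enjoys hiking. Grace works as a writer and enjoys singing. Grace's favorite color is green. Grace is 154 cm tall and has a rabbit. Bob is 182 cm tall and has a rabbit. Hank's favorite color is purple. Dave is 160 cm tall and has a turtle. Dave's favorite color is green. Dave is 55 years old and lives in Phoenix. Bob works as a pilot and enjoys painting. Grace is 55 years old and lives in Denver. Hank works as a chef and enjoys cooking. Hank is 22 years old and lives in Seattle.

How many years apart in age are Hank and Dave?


22 vs 55, diff = 33

33


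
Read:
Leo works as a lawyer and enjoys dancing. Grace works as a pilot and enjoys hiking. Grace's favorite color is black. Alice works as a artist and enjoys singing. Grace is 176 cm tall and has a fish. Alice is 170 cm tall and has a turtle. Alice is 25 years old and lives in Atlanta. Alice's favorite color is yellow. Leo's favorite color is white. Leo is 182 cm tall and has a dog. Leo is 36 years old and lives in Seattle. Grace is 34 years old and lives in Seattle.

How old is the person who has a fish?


Person with fish is Grace, age 34

34


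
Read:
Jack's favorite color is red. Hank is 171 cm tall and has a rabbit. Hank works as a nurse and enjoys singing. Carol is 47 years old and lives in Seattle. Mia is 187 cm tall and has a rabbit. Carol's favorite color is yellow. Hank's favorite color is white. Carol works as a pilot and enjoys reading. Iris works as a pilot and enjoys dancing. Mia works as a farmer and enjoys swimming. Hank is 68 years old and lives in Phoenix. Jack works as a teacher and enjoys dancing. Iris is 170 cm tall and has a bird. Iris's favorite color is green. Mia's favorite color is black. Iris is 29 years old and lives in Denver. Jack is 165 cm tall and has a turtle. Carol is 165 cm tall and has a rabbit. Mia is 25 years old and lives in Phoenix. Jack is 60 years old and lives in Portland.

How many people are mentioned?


People: Jack, Iris, Mia, Hank, Carol. Count = 5

5


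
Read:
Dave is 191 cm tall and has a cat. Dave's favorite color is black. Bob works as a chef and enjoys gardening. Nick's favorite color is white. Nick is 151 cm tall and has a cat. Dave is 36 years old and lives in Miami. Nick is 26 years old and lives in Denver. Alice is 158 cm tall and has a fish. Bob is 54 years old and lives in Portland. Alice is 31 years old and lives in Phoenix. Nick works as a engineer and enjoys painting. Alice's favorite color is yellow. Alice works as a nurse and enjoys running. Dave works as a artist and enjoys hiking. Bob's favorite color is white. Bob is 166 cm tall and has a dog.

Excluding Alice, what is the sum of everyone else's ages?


Sum (excluding Alice): 116

116


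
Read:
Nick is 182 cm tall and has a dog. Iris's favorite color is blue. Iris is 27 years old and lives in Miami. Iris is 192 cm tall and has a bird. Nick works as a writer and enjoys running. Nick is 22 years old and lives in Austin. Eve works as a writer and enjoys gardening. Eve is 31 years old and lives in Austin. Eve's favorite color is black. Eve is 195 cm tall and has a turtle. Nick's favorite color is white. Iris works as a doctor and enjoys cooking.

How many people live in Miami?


Count in Miami: 1

1


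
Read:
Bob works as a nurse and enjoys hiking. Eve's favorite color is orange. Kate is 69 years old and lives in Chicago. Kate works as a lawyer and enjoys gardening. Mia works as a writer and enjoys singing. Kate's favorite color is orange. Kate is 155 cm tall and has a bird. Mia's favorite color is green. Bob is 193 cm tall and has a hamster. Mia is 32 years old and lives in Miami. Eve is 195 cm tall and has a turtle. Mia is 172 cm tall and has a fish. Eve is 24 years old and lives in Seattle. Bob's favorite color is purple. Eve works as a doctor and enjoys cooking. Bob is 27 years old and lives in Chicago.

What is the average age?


Sum=152, n=4, avg=38

38


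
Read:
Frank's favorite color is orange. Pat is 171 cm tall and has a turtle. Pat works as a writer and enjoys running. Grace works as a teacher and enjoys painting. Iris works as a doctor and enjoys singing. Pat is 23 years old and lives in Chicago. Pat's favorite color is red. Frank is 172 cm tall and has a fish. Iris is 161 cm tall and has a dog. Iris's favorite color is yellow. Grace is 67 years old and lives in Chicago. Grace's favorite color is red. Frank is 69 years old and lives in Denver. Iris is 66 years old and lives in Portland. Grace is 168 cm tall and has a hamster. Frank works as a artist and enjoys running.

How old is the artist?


The artist is Frank, age 69

69


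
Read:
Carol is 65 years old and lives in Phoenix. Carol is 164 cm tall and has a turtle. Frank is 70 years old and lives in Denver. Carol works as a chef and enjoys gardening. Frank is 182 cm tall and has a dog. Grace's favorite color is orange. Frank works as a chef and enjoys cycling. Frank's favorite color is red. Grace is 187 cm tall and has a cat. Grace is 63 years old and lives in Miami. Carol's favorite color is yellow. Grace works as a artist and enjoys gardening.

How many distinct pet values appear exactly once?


Unique pet values: 3

3


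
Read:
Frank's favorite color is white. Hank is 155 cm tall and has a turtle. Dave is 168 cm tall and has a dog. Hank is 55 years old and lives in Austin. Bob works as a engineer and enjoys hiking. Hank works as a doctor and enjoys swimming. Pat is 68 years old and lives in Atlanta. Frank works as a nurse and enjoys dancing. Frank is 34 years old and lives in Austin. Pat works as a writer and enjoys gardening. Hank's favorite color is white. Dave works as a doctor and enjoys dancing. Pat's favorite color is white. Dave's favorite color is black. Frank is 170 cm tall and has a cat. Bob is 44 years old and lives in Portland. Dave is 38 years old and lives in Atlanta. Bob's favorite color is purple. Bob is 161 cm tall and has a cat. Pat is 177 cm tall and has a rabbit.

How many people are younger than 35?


Filter: 1

1


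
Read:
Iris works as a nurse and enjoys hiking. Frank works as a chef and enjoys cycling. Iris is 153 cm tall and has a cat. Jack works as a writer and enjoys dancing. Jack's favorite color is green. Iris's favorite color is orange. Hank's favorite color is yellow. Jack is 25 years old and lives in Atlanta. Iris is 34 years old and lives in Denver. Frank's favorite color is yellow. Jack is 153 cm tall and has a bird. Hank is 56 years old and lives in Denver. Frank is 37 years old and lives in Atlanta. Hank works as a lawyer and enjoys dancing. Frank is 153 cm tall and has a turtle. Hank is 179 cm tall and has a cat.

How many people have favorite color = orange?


Count: 1

1


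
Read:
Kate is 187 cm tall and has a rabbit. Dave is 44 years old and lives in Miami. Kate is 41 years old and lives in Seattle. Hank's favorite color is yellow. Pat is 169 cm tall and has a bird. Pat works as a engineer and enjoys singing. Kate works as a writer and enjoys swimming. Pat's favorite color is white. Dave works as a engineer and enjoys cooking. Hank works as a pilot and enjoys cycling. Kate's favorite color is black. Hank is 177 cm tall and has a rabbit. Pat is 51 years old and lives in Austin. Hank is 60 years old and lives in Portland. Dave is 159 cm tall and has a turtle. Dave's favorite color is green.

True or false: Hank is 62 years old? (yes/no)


Hank is actually 60. no

no


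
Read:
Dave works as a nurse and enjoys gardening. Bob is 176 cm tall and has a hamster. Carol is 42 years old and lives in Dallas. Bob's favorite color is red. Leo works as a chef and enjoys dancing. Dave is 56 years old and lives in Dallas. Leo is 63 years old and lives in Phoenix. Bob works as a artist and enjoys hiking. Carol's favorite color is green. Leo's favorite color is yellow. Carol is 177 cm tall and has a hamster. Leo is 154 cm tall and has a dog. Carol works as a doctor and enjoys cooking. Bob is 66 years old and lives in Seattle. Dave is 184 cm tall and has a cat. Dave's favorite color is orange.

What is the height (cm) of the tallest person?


Tallest: Dave at 184 cm

184


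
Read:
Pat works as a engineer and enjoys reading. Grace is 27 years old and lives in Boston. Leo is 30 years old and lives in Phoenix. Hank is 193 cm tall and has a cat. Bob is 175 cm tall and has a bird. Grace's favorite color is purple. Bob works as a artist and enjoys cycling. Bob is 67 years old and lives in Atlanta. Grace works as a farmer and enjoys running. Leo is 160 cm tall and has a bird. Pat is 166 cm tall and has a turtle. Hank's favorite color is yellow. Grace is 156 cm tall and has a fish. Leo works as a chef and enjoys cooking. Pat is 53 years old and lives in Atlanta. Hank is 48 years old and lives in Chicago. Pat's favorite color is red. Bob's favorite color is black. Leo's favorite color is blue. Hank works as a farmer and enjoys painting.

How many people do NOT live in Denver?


Not in Denver: 5

5


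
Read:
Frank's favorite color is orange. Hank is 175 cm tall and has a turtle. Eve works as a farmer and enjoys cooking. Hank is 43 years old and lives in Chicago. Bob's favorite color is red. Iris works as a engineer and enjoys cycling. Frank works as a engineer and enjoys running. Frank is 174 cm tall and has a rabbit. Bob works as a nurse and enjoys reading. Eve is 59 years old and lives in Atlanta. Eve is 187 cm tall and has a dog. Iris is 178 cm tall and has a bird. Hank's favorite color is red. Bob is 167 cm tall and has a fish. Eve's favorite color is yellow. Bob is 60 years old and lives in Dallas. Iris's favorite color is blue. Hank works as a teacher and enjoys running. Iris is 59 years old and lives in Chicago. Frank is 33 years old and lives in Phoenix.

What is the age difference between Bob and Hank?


|60 - 43| = 17

17


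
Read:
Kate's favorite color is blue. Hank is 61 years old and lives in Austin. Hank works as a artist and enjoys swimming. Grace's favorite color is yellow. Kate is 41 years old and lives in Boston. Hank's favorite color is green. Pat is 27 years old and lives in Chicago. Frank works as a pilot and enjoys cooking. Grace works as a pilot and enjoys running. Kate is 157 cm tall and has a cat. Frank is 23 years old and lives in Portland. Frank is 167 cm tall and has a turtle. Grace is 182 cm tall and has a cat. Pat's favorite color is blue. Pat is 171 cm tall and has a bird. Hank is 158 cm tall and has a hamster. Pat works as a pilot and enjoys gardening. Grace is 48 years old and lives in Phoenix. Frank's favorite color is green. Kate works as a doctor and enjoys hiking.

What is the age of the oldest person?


Oldest: Hank at 61

61


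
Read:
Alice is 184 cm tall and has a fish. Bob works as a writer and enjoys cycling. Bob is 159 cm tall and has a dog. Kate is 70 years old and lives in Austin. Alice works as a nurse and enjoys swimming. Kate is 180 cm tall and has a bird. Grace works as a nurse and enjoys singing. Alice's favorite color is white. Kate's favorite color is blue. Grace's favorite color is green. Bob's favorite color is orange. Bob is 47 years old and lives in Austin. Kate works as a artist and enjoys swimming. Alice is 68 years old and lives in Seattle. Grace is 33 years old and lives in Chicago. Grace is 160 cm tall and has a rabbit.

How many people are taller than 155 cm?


Taller than 155: 4

4


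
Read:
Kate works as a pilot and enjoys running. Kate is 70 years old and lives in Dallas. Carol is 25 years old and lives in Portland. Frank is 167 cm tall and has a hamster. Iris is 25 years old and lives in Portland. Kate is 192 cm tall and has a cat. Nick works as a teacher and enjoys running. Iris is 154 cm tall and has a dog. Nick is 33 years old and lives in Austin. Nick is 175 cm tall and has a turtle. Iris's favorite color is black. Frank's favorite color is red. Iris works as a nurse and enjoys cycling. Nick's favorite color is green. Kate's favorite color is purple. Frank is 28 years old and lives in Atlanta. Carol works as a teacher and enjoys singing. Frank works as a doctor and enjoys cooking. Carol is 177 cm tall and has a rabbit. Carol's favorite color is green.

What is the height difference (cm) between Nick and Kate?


|175 - 192| = 17

17


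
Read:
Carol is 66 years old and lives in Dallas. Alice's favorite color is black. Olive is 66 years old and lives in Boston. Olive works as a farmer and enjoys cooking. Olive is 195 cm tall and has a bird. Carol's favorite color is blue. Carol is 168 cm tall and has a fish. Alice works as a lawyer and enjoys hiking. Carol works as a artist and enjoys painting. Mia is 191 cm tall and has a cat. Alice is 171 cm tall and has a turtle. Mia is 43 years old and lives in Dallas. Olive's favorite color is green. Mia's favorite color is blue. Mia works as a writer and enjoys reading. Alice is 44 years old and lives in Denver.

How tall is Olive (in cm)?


Olive is 195 cm tall

195


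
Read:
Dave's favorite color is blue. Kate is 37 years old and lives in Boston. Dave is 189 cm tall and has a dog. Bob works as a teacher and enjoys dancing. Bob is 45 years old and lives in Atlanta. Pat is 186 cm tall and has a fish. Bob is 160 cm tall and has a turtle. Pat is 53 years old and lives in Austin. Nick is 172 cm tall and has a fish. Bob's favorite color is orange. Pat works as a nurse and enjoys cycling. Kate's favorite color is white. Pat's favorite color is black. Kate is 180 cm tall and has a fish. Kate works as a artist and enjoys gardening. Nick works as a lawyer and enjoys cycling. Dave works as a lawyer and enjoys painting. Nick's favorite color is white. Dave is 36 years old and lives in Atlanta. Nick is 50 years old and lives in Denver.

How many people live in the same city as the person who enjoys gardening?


Person with hobby gardening is Kate, city Boston. Count = 1

1


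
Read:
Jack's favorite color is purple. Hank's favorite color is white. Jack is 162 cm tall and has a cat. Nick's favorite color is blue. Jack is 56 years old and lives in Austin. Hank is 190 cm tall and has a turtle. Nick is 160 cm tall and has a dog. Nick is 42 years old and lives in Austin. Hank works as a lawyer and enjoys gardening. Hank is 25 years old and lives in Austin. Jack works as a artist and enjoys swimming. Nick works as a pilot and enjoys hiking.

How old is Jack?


Jack is 56 years old

56


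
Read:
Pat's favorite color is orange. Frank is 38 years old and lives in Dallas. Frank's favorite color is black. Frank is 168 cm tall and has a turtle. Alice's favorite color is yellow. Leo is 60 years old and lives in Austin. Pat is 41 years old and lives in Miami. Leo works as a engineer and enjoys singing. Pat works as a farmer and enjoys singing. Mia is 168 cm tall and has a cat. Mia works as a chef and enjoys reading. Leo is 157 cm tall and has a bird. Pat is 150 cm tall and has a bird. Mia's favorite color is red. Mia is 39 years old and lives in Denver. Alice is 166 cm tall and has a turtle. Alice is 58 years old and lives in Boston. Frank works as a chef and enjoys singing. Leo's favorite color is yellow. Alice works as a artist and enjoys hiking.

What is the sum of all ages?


39+60+38+41+58 = 236

236


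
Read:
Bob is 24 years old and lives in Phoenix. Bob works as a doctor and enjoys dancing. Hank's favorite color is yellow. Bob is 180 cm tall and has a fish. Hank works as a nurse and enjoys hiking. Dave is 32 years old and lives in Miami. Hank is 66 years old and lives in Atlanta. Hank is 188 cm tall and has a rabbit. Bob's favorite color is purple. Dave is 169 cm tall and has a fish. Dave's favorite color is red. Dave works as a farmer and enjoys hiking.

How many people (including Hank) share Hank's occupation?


Hank is a nurse. Count = 1

1


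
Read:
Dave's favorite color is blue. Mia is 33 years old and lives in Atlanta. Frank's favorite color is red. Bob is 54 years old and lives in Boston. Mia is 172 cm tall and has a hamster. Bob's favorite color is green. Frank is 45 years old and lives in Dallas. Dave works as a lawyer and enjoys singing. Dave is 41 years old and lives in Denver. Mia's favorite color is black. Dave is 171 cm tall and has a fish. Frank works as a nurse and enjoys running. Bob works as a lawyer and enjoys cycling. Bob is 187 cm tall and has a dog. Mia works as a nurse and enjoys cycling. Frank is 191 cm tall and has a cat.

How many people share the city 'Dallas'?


Count: 1

1


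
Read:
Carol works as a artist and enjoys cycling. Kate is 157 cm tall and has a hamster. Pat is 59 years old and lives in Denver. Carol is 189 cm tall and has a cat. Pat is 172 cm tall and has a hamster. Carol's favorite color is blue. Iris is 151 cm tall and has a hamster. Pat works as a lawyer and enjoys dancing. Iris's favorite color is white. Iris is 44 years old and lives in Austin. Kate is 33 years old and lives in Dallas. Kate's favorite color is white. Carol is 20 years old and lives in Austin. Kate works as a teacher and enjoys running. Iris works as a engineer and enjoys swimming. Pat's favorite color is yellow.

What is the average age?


Sum=156, n=4, avg=39

39


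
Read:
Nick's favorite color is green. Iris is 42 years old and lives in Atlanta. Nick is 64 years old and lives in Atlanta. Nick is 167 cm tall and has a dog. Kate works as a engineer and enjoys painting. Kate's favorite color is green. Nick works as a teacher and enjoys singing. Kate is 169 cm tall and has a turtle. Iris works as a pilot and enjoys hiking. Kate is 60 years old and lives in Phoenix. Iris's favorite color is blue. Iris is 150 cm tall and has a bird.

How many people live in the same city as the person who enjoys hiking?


Person with hobby hiking is Iris, city Atlanta. Count = 2

2


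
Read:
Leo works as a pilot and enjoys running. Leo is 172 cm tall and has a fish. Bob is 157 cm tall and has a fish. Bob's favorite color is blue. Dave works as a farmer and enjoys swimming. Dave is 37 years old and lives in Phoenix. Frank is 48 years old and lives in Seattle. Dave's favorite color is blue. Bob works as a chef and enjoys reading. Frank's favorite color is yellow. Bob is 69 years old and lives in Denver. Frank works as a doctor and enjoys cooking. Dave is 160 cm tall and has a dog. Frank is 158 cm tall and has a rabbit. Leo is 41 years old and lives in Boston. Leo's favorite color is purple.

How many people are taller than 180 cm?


Taller than 180: 0

0


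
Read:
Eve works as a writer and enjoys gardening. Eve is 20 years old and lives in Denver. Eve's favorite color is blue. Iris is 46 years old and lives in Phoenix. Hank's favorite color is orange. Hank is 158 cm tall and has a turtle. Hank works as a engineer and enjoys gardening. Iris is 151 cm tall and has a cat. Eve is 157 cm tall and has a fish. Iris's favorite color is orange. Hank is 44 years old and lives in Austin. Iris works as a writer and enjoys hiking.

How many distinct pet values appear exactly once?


Unique pet values: 3

3


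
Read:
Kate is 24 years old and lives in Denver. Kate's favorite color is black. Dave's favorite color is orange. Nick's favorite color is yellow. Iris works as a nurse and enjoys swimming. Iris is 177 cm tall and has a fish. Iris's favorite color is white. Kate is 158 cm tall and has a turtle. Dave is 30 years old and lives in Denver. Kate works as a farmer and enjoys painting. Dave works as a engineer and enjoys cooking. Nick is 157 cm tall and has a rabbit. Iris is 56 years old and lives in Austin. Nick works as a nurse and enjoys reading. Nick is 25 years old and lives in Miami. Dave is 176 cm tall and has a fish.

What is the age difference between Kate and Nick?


|24 - 25| = 1

1


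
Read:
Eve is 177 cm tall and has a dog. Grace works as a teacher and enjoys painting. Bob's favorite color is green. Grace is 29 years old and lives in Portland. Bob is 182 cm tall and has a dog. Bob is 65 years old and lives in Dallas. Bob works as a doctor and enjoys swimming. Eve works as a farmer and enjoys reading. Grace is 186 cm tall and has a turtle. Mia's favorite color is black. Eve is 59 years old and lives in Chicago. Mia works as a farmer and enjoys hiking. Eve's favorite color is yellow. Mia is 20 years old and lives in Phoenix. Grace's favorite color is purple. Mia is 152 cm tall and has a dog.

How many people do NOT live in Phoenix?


Not in Phoenix: 3

3


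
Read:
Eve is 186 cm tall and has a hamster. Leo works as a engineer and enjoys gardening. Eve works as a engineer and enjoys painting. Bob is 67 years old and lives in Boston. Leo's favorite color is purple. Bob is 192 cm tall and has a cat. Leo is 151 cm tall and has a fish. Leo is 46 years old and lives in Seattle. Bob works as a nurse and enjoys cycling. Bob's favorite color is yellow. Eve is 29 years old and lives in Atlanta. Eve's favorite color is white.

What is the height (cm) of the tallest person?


Tallest: Bob at 192 cm

192


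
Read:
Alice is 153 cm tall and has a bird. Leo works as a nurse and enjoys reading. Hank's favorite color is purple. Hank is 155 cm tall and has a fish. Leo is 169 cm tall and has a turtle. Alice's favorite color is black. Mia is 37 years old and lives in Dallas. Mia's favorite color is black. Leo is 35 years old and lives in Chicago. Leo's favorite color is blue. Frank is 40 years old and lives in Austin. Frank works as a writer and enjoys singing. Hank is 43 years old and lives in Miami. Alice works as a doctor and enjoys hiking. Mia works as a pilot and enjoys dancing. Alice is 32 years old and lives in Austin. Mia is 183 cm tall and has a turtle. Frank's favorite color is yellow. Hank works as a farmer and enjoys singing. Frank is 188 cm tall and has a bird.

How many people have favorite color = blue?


Count: 1

1
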